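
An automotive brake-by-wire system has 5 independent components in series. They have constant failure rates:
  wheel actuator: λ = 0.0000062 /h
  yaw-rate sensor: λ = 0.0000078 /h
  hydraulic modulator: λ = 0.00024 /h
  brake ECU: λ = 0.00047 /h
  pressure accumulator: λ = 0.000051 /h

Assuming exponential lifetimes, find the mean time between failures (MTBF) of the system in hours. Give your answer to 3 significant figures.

1290

Series of exponential components: λ_sys = Σ λ_i
λ_sys = 0.0000062 + 0.0000078 + 0.00024 + 0.00047 + 0.000051 = 7.7500e-04 /h
MTBF = 1 / λ_sys = 1290 h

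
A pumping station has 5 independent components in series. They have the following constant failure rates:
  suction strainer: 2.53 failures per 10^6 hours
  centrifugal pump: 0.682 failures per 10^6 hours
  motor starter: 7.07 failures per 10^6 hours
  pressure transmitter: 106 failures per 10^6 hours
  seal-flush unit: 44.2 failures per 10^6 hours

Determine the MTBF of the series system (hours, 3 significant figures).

Series of exponential components: λ_sys = Σ λ_i
λ_sys = 0.00000253 + 0.000000682 + 0.00000707 + 0.000106 + 0.0000442 = 1.6048e-04 /h
MTBF = 1 / λ_sys = 6230 h

6230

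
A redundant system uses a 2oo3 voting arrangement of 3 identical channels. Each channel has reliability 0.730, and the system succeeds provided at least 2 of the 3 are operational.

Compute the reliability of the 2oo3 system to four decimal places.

R = Σ_{i=2}^{3} C(3,i) p^i (1−p)^{3−i} with p = 0.730
C(3,2)·0.730^2·0.270^1 = 0.431649
C(3,3)·0.730^3·0.270^0 = 0.389017
Sum = 0.8207

0.8207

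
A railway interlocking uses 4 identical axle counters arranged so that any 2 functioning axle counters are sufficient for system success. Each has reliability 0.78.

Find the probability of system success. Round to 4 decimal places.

0.9644

R = Σ_{i=2}^{4} C(4,i) p^i (1−p)^{4−i} with p = 0.78
C(4,2)·0.78^2·0.22^2 = 0.176679
C(4,3)·0.78^3·0.22^1 = 0.417606
C(4,4)·0.78^4·0.22^0 = 0.370151
Sum = 0.9644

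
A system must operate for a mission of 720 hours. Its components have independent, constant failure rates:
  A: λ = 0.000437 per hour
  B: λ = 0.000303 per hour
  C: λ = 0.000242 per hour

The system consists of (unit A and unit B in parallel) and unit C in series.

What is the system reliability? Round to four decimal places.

0.7956

R(A) = exp(−0.000437 × 720) = 0.730052
R(B) = exp(−0.000303 × 720) = 0.803997
R(C) = exp(−0.000242 × 720) = 0.840095
Parallel (A and B): 1 − (1 − 0.730052)(1 − 0.803997) = 0.947089
Series ([0.947089] and C): 0.947089 × 0.840095 = 0.7956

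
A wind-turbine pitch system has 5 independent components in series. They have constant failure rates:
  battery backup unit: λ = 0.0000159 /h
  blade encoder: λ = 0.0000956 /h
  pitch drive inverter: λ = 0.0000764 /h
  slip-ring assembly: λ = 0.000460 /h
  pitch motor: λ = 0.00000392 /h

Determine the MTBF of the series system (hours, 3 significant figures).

1530

Series of exponential components: λ_sys = Σ λ_i
λ_sys = 0.0000159 + 0.0000956 + 0.0000764 + 0.000460 + 0.00000392 = 6.5182e-04 /h
MTBF = 1 / λ_sys = 1530 h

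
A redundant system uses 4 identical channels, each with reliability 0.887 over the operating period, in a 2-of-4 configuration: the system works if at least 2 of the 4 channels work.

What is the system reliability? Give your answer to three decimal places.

0.995

R = Σ_{i=2}^{4} C(4,i) p^i (1−p)^{4−i} with p = 0.887
C(4,2)·0.887^2·0.113^2 = 0.06028
C(4,3)·0.887^3·0.113^1 = 0.31543
C(4,4)·0.887^4·0.113^0 = 0.61901
Sum = 0.995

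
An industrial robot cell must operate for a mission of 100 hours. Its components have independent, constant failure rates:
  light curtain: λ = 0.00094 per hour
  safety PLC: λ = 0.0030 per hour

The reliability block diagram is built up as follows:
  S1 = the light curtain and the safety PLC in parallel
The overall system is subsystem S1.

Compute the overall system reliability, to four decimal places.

R(light curtain) = exp(−0.00094 × 100) = 0.910283
R(safety PLC) = exp(−0.0030 × 100) = 0.740818
Parallel (light curtain and safety PLC): 1 − (1 − 0.910283)(1 − 0.740818) = 0.9767

0.9767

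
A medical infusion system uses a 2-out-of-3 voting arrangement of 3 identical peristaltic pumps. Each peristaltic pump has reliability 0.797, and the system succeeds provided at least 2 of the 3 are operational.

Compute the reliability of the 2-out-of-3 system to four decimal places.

0.8931

R = Σ_{i=2}^{3} C(3,i) p^i (1−p)^{3−i} with p = 0.797
C(3,2)·0.797^2·0.203^1 = 0.386842
C(3,3)·0.797^3·0.203^0 = 0.506262
Sum = 0.8931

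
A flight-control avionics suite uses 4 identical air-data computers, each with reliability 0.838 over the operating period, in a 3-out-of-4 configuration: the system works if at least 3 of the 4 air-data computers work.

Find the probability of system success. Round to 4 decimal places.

0.8745

R = Σ_{i=3}^{4} C(4,i) p^i (1−p)^{4−i} with p = 0.838
C(4,3)·0.838^3·0.162^1 = 0.381335
C(4,4)·0.838^4·0.162^0 = 0.493147
Sum = 0.8745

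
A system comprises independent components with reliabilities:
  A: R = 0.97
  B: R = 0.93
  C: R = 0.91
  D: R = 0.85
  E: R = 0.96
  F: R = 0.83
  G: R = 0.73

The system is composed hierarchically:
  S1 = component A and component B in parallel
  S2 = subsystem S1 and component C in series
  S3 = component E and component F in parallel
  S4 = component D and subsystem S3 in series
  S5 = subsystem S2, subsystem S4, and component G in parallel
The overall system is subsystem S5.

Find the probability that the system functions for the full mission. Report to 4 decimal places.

0.9961

Parallel (A and B): 1 − (1 − 0.970000)(1 − 0.930000) = 0.997900
Series ([0.997900] and C): 0.997900 × 0.910000 = 0.908089
Parallel (E and F): 1 − (1 − 0.960000)(1 − 0.830000) = 0.993200
Series (D and [0.993200]): 0.850000 × 0.993200 = 0.844220
Parallel ([0.908089], [0.844220], and G): 1 − (1 − 0.908089)(1 − 0.844220)(1 − 0.730000) = 0.9961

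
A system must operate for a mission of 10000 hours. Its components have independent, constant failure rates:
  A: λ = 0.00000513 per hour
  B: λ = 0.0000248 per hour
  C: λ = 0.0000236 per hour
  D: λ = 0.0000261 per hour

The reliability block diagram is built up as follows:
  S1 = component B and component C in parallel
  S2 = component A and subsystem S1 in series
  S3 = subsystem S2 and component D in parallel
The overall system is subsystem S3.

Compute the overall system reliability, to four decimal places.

R(A) = exp(−0.00000513 × 10000) = 0.949994
R(B) = exp(−0.0000248 × 10000) = 0.780360
R(C) = exp(−0.0000236 × 10000) = 0.789781
R(D) = exp(−0.0000261 × 10000) = 0.770281
Parallel (B and C): 1 − (1 − 0.780360)(1 − 0.789781) = 0.953827
Series (A and [0.953827]): 0.949994 × 0.953827 = 0.906130
Parallel ([0.906130] and D): 1 − (1 − 0.906130)(1 − 0.770281) = 0.9784

0.9784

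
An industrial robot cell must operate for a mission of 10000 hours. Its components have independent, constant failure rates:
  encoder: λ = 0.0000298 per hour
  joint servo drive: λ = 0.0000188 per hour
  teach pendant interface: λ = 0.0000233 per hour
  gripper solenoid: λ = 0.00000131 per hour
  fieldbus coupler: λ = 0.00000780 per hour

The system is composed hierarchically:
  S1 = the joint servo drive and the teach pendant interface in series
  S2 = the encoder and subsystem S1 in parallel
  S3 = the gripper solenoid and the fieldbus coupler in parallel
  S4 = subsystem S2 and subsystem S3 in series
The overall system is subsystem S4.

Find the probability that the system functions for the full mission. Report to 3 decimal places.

0.911

R(encoder) = exp(−0.0000298 × 10000) = 0.74230
R(joint servo drive) = exp(−0.0000188 × 10000) = 0.82861
R(teach pendant interface) = exp(−0.0000233 × 10000) = 0.79215
R(gripper solenoid) = exp(−0.00000131 × 10000) = 0.98699
R(fieldbus coupler) = exp(−0.00000780 × 10000) = 0.92496
Series (joint servo drive and teach pendant interface): 0.82861 × 0.79215 = 0.65638
Parallel (encoder and [0.65638]): 1 − (1 − 0.74230)(1 − 0.65638) = 0.91145
Parallel (gripper solenoid and fieldbus coupler): 1 − (1 − 0.98699)(1 − 0.92496) = 0.99902
Series ([0.91145] and [0.99902]): 0.91145 × 0.99902 = 0.911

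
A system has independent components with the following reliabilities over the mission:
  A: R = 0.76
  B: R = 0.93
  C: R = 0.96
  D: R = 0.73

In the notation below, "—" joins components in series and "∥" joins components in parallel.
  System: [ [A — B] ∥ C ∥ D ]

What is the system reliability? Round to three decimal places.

0.997

Series (A and B): 0.76000 × 0.93000 = 0.70680
Parallel ([0.70680], C, and D): 1 − (1 − 0.70680)(1 − 0.96000)(1 − 0.73000) = 0.997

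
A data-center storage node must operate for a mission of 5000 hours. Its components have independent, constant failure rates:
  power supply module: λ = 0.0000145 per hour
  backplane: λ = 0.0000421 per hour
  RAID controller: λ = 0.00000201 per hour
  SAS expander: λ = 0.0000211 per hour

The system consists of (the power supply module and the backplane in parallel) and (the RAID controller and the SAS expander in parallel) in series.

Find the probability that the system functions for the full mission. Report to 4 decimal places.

R(power supply module) = exp(−0.0000145 × 5000) = 0.930066
R(backplane) = exp(−0.0000421 × 5000) = 0.810179
R(RAID controller) = exp(−0.00000201 × 5000) = 0.990000
R(SAS expander) = exp(−0.0000211 × 5000) = 0.899874
Parallel (power supply module and backplane): 1 − (1 − 0.930066)(1 − 0.810179) = 0.986725
Parallel (RAID controller and SAS expander): 1 − (1 − 0.990000)(1 − 0.899874) = 0.998999
Series ([0.986725] and [0.998999]): 0.986725 × 0.998999 = 0.9857

0.9857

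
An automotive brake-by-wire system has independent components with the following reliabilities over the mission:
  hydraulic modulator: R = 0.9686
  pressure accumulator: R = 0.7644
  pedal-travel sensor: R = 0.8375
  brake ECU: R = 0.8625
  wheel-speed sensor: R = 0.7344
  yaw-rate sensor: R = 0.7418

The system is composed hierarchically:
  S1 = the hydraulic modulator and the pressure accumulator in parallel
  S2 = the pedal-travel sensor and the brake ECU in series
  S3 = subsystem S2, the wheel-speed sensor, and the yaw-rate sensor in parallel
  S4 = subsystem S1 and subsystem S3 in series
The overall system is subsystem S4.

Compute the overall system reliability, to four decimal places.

Parallel (hydraulic modulator and pressure accumulator): 1 − (1 − 0.968600)(1 − 0.764400) = 0.992602
Series (pedal-travel sensor and brake ECU): 0.837500 × 0.862500 = 0.722344
Parallel ([0.722344], wheel-speed sensor, and yaw-rate sensor): 1 − (1 − 0.722344)(1 − 0.734400)(1 − 0.741800) = 0.980959
Series ([0.992602] and [0.980959]): 0.992602 × 0.980959 = 0.9737

0.9737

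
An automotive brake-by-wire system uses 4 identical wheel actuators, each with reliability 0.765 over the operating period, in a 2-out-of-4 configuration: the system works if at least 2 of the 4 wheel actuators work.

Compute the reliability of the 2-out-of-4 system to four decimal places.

0.9572

R = Σ_{i=2}^{4} C(4,i) p^i (1−p)^{4−i} with p = 0.765
C(4,2)·0.765^2·0.235^2 = 0.193914
C(4,3)·0.765^3·0.235^1 = 0.420835
C(4,4)·0.765^4·0.235^0 = 0.342488
Sum = 0.9572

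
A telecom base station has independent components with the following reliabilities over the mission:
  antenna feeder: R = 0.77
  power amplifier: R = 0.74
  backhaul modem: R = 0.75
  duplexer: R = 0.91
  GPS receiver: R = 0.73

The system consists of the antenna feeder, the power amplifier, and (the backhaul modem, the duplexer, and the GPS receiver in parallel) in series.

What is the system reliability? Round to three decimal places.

Parallel (backhaul modem, duplexer, and GPS receiver): 1 − (1 − 0.75000)(1 − 0.91000)(1 − 0.73000) = 0.99393
Series (antenna feeder, power amplifier, and [0.99393]): 0.77000 × 0.74000 × 0.99393 = 0.566

0.566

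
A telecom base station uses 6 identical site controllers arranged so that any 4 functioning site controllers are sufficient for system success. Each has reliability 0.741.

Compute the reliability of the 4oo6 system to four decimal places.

R = Σ_{i=4}^{6} C(6,i) p^i (1−p)^{6−i} with p = 0.741
C(6,4)·0.741^4·0.259^2 = 0.303364
C(6,5)·0.741^5·0.259^1 = 0.347170
C(6,6)·0.741^6·0.259^0 = 0.165542
Sum = 0.8161

0.8161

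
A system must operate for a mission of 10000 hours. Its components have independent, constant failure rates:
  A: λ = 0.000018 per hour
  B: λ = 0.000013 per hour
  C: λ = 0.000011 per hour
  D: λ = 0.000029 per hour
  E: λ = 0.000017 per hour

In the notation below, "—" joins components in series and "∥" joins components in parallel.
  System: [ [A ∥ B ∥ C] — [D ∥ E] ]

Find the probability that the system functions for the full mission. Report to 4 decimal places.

R(A) = exp(−0.000018 × 10000) = 0.835270
R(B) = exp(−0.000013 × 10000) = 0.878095
R(C) = exp(−0.000011 × 10000) = 0.895834
R(D) = exp(−0.000029 × 10000) = 0.748264
R(E) = exp(−0.000017 × 10000) = 0.843665
Parallel (A, B, and C): 1 − (1 − 0.835270)(1 − 0.878095)(1 − 0.895834) = 0.997908
Parallel (D and E): 1 − (1 − 0.748264)(1 − 0.843665) = 0.960645
Series ([0.997908] and [0.960645]): 0.997908 × 0.960645 = 0.9586

0.9586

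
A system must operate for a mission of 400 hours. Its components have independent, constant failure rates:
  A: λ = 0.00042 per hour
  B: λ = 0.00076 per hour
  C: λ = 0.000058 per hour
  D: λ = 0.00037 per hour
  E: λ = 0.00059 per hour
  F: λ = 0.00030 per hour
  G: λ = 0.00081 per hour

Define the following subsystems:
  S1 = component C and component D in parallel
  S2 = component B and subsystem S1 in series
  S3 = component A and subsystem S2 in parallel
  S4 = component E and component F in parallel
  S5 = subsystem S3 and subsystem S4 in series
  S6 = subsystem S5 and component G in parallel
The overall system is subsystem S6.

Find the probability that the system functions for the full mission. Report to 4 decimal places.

R(A) = exp(−0.00042 × 400) = 0.845354
R(B) = exp(−0.00076 × 400) = 0.737861
R(C) = exp(−0.000058 × 400) = 0.977067
R(D) = exp(−0.00037 × 400) = 0.862431
R(E) = exp(−0.00059 × 400) = 0.789781
R(F) = exp(−0.00030 × 400) = 0.886920
R(G) = exp(−0.00081 × 400) = 0.723250
Parallel (C and D): 1 − (1 − 0.977067)(1 − 0.862431) = 0.996845
Series (B and [0.996845]): 0.737861 × 0.996845 = 0.735533
Parallel (A and [0.735533]): 1 − (1 − 0.845354)(1 − 0.735533) = 0.959101
Parallel (E and F): 1 − (1 − 0.789781)(1 − 0.886920) = 0.976228
Series ([0.959101] and [0.976228]): 0.959101 × 0.976228 = 0.936301
Parallel ([0.936301] and G): 1 − (1 − 0.936301)(1 − 0.723250) = 0.9824

0.9824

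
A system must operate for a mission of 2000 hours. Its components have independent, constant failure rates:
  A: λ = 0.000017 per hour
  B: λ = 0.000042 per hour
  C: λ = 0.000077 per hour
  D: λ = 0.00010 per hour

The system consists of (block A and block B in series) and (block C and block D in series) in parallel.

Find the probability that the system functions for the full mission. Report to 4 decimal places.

R(A) = exp(−0.000017 × 2000) = 0.966572
R(B) = exp(−0.000042 × 2000) = 0.919431
R(C) = exp(−0.000077 × 2000) = 0.857272
R(D) = exp(−0.00010 × 2000) = 0.818731
Series (A and B): 0.966572 × 0.919431 = 0.888696
Series (C and D): 0.857272 × 0.818731 = 0.701875
Parallel ([0.888696] and [0.701875]): 1 − (1 − 0.888696)(1 − 0.701875) = 0.9668

0.9668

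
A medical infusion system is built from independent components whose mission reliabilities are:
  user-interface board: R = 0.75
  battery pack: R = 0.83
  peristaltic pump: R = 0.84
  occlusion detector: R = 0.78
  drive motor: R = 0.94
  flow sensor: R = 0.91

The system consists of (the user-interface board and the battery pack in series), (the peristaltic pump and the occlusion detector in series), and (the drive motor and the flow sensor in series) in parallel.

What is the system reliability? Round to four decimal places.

Series (user-interface board and battery pack): 0.750000 × 0.830000 = 0.622500
Series (peristaltic pump and occlusion detector): 0.840000 × 0.780000 = 0.655200
Series (drive motor and flow sensor): 0.940000 × 0.910000 = 0.855400
Parallel ([0.622500], [0.655200], and [0.855400]): 1 − (1 − 0.622500)(1 − 0.655200)(1 − 0.855400) = 0.9812

0.9812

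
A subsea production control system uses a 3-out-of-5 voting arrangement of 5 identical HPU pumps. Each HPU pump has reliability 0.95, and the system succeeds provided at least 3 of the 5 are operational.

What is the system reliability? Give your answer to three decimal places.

0.999

R = Σ_{i=3}^{5} C(5,i) p^i (1−p)^{5−i} with p = 0.95
C(5,3)·0.95^3·0.05^2 = 0.02143
C(5,4)·0.95^4·0.05^1 = 0.20363
C(5,5)·0.95^5·0.05^0 = 0.77378
Sum = 0.999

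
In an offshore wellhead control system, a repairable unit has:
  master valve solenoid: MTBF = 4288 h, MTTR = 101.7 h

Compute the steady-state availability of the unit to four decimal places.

0.9768

A(master valve solenoid) = MTBF/(MTBF+MTTR) = 4288/(4288+101.7) = 0.9768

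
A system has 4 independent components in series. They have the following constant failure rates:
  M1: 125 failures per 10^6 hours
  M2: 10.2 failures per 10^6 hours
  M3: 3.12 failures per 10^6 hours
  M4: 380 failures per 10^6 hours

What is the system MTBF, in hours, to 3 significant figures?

1930

Series of exponential components: λ_sys = Σ λ_i
λ_sys = 0.000125 + 0.0000102 + 0.00000312 + 0.000380 = 5.1832e-04 /h
MTBF = 1 / λ_sys = 1930 h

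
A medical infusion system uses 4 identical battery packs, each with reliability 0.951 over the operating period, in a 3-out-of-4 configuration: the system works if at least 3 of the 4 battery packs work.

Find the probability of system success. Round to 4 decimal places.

R = Σ_{i=3}^{4} C(4,i) p^i (1−p)^{4−i} with p = 0.951
C(4,3)·0.951^3·0.049^1 = 0.168577
C(4,4)·0.951^4·0.049^0 = 0.817941
Sum = 0.9865

0.9865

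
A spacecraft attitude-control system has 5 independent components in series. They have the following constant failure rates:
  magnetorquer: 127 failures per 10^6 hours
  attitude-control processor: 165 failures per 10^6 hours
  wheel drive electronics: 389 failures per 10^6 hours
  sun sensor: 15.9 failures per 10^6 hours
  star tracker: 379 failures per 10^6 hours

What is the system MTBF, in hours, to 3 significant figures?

Series of exponential components: λ_sys = Σ λ_i
λ_sys = 0.000127 + 0.000165 + 0.000389 + 0.0000159 + 0.000379 = 1.0759e-03 /h
MTBF = 1 / λ_sys = 929 h

929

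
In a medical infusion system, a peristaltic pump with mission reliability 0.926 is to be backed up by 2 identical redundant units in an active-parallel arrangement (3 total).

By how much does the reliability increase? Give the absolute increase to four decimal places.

0.0736

R_before = 0.926
R_after = 1 − (1 − 0.926)^3 = 0.9996
ΔR = 0.9996 − 0.926 = 0.0736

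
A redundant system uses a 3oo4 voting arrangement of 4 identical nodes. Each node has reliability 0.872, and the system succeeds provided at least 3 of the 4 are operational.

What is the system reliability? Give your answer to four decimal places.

R = Σ_{i=3}^{4} C(4,i) p^i (1−p)^{4−i} with p = 0.872
C(4,3)·0.872^3·0.128^1 = 0.339484
C(4,4)·0.872^4·0.128^0 = 0.578184
Sum = 0.9177

0.9177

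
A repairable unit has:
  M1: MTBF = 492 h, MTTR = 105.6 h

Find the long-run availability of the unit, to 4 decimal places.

0.8233

A(M1) = MTBF/(MTBF+MTTR) = 492/(492+105.6) = 0.8233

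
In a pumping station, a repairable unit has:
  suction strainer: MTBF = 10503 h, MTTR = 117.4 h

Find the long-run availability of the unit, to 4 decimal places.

A(suction strainer) = MTBF/(MTBF+MTTR) = 10503/(10503+117.4) = 0.9889

0.9889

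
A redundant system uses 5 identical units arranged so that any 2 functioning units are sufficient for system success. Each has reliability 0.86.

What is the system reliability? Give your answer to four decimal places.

0.9983

R = Σ_{i=2}^{5} C(5,i) p^i (1−p)^{5−i} with p = 0.86
C(5,2)·0.86^2·0.14^3 = 0.020295
C(5,3)·0.86^3·0.14^2 = 0.124667
C(5,4)·0.86^4·0.14^1 = 0.382906
C(5,5)·0.86^5·0.14^0 = 0.470427
Sum = 0.9983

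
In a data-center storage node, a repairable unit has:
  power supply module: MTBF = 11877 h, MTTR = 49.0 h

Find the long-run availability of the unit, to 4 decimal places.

0.9959

A(power supply module) = MTBF/(MTBF+MTTR) = 11877/(11877+49.0) = 0.9959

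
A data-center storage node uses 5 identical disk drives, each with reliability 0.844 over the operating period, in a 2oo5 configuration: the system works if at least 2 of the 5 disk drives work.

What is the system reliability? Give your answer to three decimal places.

R = Σ_{i=2}^{5} C(5,i) p^i (1−p)^{5−i} with p = 0.844
C(5,2)·0.844^2·0.156^3 = 0.02704
C(5,3)·0.844^3·0.156^2 = 0.14631
C(5,4)·0.844^4·0.156^1 = 0.39579
C(5,5)·0.844^5·0.156^0 = 0.42826
Sum = 0.997

0.997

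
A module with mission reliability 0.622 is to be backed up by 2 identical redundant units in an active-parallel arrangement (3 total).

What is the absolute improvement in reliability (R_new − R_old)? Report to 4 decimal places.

R_before = 0.622
R_after = 1 − (1 − 0.622)^3 = 0.9460
ΔR = 0.9460 − 0.622 = 0.3240

0.3240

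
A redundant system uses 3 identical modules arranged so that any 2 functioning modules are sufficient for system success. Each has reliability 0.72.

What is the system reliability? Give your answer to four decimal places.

R = Σ_{i=2}^{3} C(3,i) p^i (1−p)^{3−i} with p = 0.72
C(3,2)·0.72^2·0.28^1 = 0.435456
C(3,3)·0.72^3·0.28^0 = 0.373248
Sum = 0.8087

0.8087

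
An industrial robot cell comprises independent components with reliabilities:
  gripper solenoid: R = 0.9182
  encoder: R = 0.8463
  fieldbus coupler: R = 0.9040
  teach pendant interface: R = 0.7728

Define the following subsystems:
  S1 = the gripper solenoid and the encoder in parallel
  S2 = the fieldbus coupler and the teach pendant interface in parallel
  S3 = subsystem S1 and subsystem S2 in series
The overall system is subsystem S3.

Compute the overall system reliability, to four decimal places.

Parallel (gripper solenoid and encoder): 1 − (1 − 0.918200)(1 − 0.846300) = 0.987427
Parallel (fieldbus coupler and teach pendant interface): 1 − (1 − 0.904000)(1 − 0.772800) = 0.978189
Series ([0.987427] and [0.978189]): 0.987427 × 0.978189 = 0.9659

0.9659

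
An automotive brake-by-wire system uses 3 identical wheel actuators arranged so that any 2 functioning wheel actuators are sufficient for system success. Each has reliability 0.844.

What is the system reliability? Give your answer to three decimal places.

R = Σ_{i=2}^{3} C(3,i) p^i (1−p)^{3−i} with p = 0.844
C(3,2)·0.844^2·0.156^1 = 0.33337
C(3,3)·0.844^3·0.156^0 = 0.60121
Sum = 0.935

0.935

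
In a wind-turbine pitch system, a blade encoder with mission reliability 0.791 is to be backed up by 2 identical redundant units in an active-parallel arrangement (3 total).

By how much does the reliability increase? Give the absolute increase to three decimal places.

R_before = 0.791
R_after = 1 − (1 − 0.791)^3 = 0.991
ΔR = 0.991 − 0.791 = 0.200

0.200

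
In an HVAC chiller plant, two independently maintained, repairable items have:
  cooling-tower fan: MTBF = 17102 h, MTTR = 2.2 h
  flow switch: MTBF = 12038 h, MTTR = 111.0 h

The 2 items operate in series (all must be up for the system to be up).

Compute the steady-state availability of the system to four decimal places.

A(cooling-tower fan) = MTBF/(MTBF+MTTR) = 17102/(17102+2.2) = 0.999871
A(flow switch) = MTBF/(MTBF+MTTR) = 12038/(12038+111.0) = 0.990863
Series availability: 0.999871 × 0.990863 = 0.9907

0.9907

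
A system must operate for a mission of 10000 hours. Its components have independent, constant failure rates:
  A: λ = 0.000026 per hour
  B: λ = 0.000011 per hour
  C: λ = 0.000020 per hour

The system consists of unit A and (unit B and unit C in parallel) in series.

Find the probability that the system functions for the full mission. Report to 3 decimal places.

0.756

R(A) = exp(−0.000026 × 10000) = 0.77105
R(B) = exp(−0.000011 × 10000) = 0.89583
R(C) = exp(−0.000020 × 10000) = 0.81873
Parallel (B and C): 1 − (1 − 0.89583)(1 − 0.81873) = 0.98112
Series (A and [0.98112]): 0.77105 × 0.98112 = 0.756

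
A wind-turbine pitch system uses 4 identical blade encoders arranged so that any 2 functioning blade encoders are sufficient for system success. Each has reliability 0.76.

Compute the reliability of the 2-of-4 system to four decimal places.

R = Σ_{i=2}^{4} C(4,i) p^i (1−p)^{4−i} with p = 0.76
C(4,2)·0.76^2·0.24^2 = 0.199619
C(4,3)·0.76^3·0.24^1 = 0.421417
C(4,4)·0.76^4·0.24^0 = 0.333622
Sum = 0.9547

0.9547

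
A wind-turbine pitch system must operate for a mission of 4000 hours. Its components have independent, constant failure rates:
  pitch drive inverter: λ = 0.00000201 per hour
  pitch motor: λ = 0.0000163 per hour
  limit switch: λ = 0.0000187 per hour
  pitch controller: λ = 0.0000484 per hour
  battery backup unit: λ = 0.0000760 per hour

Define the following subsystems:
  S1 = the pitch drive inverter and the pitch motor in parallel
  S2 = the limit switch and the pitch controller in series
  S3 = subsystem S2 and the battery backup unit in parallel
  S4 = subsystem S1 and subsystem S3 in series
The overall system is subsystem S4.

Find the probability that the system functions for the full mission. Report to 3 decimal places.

0.938

R(pitch drive inverter) = exp(−0.00000201 × 4000) = 0.99199
R(pitch motor) = exp(−0.0000163 × 4000) = 0.93688
R(limit switch) = exp(−0.0000187 × 4000) = 0.92793
R(pitch controller) = exp(−0.0000484 × 4000) = 0.82399
R(battery backup unit) = exp(−0.0000760 × 4000) = 0.73786
Parallel (pitch drive inverter and pitch motor): 1 − (1 − 0.99199)(1 − 0.93688) = 0.99949
Series (limit switch and pitch controller): 0.92793 × 0.82399 = 0.76461
Parallel ([0.76461] and battery backup unit): 1 − (1 − 0.76461)(1 − 0.73786) = 0.93829
Series ([0.99949] and [0.93829]): 0.99949 × 0.93829 = 0.938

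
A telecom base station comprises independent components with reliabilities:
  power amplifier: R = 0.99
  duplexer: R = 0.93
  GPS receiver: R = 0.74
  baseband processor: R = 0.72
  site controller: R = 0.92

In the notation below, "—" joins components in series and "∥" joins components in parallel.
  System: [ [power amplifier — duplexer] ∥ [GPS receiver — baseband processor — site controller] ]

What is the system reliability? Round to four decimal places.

Series (power amplifier and duplexer): 0.990000 × 0.930000 = 0.920700
Series (GPS receiver, baseband processor, and site controller): 0.740000 × 0.720000 × 0.920000 = 0.490176
Parallel ([0.920700] and [0.490176]): 1 − (1 − 0.920700)(1 − 0.490176) = 0.9596

0.9596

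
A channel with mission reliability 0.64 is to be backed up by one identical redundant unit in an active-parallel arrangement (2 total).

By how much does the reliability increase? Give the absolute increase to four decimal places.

R_before = 0.64
R_after = 1 − (1 − 0.64)^2 = 0.8704
ΔR = 0.8704 − 0.64 = 0.2304

0.2304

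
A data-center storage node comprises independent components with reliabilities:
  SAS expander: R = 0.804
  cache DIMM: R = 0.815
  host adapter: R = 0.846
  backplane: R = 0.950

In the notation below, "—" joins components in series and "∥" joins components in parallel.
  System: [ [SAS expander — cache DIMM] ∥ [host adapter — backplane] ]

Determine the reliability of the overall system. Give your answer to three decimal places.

0.932

Series (SAS expander and cache DIMM): 0.80400 × 0.81500 = 0.65526
Series (host adapter and backplane): 0.84600 × 0.95000 = 0.80370
Parallel ([0.65526] and [0.80370]): 1 − (1 − 0.65526)(1 − 0.80370) = 0.932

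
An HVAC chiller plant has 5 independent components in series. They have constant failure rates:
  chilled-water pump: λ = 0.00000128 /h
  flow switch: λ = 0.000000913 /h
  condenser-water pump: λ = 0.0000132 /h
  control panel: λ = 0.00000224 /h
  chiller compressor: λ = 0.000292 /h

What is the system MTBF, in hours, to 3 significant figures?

3230

Series of exponential components: λ_sys = Σ λ_i
λ_sys = 0.00000128 + 0.000000913 + 0.0000132 + 0.00000224 + 0.000292 = 3.0963e-04 /h
MTBF = 1 / λ_sys = 3230 h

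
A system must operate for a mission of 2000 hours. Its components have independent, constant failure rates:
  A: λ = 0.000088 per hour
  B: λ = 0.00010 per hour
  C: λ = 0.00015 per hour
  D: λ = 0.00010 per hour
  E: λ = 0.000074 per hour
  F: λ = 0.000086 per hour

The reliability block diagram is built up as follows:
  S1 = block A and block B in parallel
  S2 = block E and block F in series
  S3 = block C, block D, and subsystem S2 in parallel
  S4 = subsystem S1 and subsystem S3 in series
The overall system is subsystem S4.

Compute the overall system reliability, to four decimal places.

0.9583

R(A) = exp(−0.000088 × 2000) = 0.838618
R(B) = exp(−0.00010 × 2000) = 0.818731
R(C) = exp(−0.00015 × 2000) = 0.740818
R(D) = exp(−0.00010 × 2000) = 0.818731
R(E) = exp(−0.000074 × 2000) = 0.862431
R(F) = exp(−0.000086 × 2000) = 0.841979
Parallel (A and B): 1 − (1 − 0.838618)(1 − 0.818731) = 0.970746
Series (E and F): 0.862431 × 0.841979 = 0.726149
Parallel (C, D, and [0.726149]): 1 − (1 − 0.740818)(1 − 0.818731)(1 − 0.726149) = 0.987134
Series ([0.970746] and [0.987134]): 0.970746 × 0.987134 = 0.9583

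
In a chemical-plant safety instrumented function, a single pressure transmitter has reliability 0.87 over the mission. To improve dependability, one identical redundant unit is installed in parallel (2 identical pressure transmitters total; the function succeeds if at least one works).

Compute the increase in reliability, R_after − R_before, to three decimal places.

R_before = 0.87
R_after = 1 − (1 − 0.87)^2 = 0.983
ΔR = 0.983 − 0.87 = 0.113

0.113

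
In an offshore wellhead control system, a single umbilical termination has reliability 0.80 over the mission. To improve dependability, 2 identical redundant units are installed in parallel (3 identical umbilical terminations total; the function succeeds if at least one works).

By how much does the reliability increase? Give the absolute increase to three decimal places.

0.192

R_before = 0.80
R_after = 1 − (1 − 0.80)^3 = 0.992
ΔR = 0.992 − 0.80 = 0.192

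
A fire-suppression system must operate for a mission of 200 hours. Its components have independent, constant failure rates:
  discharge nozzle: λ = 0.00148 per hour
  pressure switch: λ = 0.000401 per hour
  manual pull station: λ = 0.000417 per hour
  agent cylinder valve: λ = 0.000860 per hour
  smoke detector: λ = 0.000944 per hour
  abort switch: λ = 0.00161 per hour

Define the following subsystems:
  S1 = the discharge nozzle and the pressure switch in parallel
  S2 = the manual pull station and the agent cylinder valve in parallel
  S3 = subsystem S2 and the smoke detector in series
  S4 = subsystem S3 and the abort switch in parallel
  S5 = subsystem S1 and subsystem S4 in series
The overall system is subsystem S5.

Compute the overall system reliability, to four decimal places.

R(discharge nozzle) = exp(−0.00148 × 200) = 0.743787
R(pressure switch) = exp(−0.000401 × 200) = 0.922932
R(manual pull station) = exp(−0.000417 × 200) = 0.919983
R(agent cylinder valve) = exp(−0.000860 × 200) = 0.841979
R(smoke detector) = exp(−0.000944 × 200) = 0.827952
R(abort switch) = exp(−0.00161 × 200) = 0.724698
Parallel (discharge nozzle and pressure switch): 1 − (1 − 0.743787)(1 − 0.922932) = 0.980254
Parallel (manual pull station and agent cylinder valve): 1 − (1 − 0.919983)(1 − 0.841979) = 0.987356
Series ([0.987356] and smoke detector): 0.987356 × 0.827952 = 0.817483
Parallel ([0.817483] and abort switch): 1 − (1 − 0.817483)(1 − 0.724698) = 0.949753
Series ([0.980254] and [0.949753]): 0.980254 × 0.949753 = 0.9310

0.9310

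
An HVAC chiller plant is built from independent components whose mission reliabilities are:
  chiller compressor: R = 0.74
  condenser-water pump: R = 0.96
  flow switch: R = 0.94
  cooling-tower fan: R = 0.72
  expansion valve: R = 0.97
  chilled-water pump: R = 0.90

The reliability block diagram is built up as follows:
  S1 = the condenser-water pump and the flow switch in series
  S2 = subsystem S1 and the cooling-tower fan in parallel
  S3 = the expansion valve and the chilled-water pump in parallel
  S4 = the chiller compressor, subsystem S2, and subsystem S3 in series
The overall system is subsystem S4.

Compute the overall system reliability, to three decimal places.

0.718

Series (condenser-water pump and flow switch): 0.96000 × 0.94000 = 0.90240
Parallel ([0.90240] and cooling-tower fan): 1 − (1 − 0.90240)(1 − 0.72000) = 0.97267
Parallel (expansion valve and chilled-water pump): 1 − (1 − 0.97000)(1 − 0.90000) = 0.99700
Series (chiller compressor, [0.97267], and [0.99700]): 0.74000 × 0.97267 × 0.99700 = 0.718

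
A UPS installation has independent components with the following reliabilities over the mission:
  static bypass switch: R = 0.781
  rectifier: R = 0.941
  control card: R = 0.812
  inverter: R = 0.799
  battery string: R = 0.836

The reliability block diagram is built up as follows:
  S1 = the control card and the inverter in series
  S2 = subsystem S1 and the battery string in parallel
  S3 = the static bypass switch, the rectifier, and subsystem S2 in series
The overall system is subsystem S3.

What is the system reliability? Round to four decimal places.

Series (control card and inverter): 0.812000 × 0.799000 = 0.648788
Parallel ([0.648788] and battery string): 1 − (1 − 0.648788)(1 − 0.836000) = 0.942401
Series (static bypass switch, rectifier, and [0.942401]): 0.781000 × 0.941000 × 0.942401 = 0.6926

0.6926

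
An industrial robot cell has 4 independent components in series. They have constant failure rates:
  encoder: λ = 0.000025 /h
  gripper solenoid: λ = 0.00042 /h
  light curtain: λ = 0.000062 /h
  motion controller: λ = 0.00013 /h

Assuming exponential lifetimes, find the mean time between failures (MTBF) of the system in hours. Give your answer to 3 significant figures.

1570

Series of exponential components: λ_sys = Σ λ_i
λ_sys = 0.000025 + 0.00042 + 0.000062 + 0.00013 = 6.3700e-04 /h
MTBF = 1 / λ_sys = 1570 h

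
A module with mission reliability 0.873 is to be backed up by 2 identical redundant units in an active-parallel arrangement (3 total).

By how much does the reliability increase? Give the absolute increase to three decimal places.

0.125

R_before = 0.873
R_after = 1 − (1 − 0.873)^3 = 0.998
ΔR = 0.998 − 0.873 = 0.125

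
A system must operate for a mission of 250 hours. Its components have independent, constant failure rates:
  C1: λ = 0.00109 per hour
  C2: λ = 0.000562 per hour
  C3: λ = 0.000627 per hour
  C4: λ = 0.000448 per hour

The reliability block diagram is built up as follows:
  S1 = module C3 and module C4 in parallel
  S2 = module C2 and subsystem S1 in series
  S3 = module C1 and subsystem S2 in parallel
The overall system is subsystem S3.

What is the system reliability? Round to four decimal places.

0.9655

R(C1) = exp(−0.00109 × 250) = 0.761473
R(C2) = exp(−0.000562 × 250) = 0.868924
R(C3) = exp(−0.000627 × 250) = 0.854918
R(C4) = exp(−0.000448 × 250) = 0.894044
Parallel (C3 and C4): 1 − (1 − 0.854918)(1 − 0.894044) = 0.984628
Series (C2 and [0.984628]): 0.868924 × 0.984628 = 0.855567
Parallel (C1 and [0.855567]): 1 − (1 − 0.761473)(1 − 0.855567) = 0.9655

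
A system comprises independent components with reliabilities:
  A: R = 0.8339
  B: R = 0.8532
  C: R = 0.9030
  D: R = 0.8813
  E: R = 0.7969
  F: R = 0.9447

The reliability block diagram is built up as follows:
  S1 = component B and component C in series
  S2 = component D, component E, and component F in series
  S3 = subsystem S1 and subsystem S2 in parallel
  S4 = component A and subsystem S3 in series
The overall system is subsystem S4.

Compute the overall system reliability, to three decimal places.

0.769

Series (B and C): 0.85320 × 0.90300 = 0.77044
Series (D, E, and F): 0.88130 × 0.79690 × 0.94470 = 0.66347
Parallel ([0.77044] and [0.66347]): 1 − (1 − 0.77044)(1 − 0.66347) = 0.92275
Series (A and [0.92275]): 0.83390 × 0.92275 = 0.769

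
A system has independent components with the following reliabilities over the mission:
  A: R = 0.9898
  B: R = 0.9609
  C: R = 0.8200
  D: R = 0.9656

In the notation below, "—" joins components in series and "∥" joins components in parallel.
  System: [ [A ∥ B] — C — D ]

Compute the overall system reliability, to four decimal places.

Parallel (A and B): 1 − (1 − 0.989800)(1 − 0.960900) = 0.999601
Series ([0.999601], C, and D): 0.999601 × 0.820000 × 0.965600 = 0.7915

0.7915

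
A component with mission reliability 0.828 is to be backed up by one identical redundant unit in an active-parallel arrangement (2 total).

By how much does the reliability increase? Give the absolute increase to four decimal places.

0.1424

R_before = 0.828
R_after = 1 − (1 − 0.828)^2 = 0.9704
ΔR = 0.9704 − 0.828 = 0.1424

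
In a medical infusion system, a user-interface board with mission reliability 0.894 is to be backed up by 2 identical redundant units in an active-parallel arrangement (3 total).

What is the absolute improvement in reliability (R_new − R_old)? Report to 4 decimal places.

R_before = 0.894
R_after = 1 − (1 − 0.894)^3 = 0.9988
ΔR = 0.9988 − 0.894 = 0.1048

0.1048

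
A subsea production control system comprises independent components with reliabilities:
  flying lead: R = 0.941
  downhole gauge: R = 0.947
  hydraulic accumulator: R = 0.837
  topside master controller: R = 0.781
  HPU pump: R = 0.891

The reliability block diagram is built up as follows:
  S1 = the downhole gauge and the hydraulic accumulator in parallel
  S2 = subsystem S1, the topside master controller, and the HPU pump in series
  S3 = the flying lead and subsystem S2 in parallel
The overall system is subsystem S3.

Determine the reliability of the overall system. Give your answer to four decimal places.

Parallel (downhole gauge and hydraulic accumulator): 1 − (1 − 0.947000)(1 − 0.837000) = 0.991361
Series ([0.991361], topside master controller, and HPU pump): 0.991361 × 0.781000 × 0.891000 = 0.689859
Parallel (flying lead and [0.689859]): 1 − (1 − 0.941000)(1 − 0.689859) = 0.9817

0.9817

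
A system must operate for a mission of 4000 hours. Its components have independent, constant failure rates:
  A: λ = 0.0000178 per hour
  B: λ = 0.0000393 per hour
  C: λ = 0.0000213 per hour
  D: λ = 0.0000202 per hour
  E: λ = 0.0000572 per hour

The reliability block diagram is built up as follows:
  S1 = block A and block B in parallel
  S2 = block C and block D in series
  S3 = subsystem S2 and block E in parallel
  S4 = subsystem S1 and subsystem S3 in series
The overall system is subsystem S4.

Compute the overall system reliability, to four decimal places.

0.9590

R(A) = exp(−0.0000178 × 4000) = 0.931276
R(B) = exp(−0.0000393 × 4000) = 0.854533
R(C) = exp(−0.0000213 × 4000) = 0.918329
R(D) = exp(−0.0000202 × 4000) = 0.922378
R(E) = exp(−0.0000572 × 4000) = 0.795488
Parallel (A and B): 1 − (1 − 0.931276)(1 − 0.854533) = 0.990003
Series (C and D): 0.918329 × 0.922378 = 0.847046
Parallel ([0.847046] and E): 1 − (1 − 0.847046)(1 − 0.795488) = 0.968719
Series ([0.990003] and [0.968719]): 0.990003 × 0.968719 = 0.9590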